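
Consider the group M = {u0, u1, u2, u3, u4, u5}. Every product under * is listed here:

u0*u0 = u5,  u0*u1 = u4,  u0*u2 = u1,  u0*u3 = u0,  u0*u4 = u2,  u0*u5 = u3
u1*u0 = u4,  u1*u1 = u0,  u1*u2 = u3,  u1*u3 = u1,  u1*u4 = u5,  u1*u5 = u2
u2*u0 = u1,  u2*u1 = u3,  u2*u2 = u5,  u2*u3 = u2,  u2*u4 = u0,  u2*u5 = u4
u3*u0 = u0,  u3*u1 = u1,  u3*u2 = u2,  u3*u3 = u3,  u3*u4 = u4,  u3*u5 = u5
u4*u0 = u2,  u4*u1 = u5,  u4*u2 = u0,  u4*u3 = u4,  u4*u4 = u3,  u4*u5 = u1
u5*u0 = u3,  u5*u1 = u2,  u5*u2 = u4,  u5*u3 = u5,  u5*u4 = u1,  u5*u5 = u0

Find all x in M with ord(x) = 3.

{u0, u5}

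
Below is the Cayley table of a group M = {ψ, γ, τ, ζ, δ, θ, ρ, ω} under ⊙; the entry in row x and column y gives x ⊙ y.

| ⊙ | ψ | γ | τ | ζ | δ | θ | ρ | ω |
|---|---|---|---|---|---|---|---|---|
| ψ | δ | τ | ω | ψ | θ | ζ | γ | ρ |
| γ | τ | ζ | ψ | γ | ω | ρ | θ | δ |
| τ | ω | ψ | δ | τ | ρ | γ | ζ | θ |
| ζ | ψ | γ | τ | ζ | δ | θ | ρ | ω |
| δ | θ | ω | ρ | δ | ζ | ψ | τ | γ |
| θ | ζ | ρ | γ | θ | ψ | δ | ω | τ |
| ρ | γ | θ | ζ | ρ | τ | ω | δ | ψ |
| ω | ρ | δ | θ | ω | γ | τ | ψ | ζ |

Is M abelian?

Yes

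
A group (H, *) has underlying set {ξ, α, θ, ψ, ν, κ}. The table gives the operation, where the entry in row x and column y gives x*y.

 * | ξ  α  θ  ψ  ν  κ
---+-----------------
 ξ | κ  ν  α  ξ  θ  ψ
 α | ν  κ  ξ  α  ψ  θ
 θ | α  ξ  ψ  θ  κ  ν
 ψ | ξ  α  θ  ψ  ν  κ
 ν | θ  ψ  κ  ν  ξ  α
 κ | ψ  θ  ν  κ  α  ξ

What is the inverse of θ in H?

θ

First locate the identity: row ψ matches the header, so ψ is the identity.
Scan row θ for ψ: θ*θ = ψ. Hence θ^(-1) = θ.
(Structurally, H here is isomorphic to the cyclic group Z_6.)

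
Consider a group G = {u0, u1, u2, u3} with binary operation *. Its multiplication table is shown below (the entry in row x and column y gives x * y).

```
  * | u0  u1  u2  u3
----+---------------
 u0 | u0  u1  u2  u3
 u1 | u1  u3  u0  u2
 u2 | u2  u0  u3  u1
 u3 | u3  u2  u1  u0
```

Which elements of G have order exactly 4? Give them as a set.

{u1, u2}

Identity is u0. Compute the order of each non-identity element by repeated multiplication:
  u1: u1 → u3 → u2 → u0  (order 4)
  u2: u2 → u3 → u1 → u0  (order 4)
  u3: u3 → u0  (order 2)
Elements of order 4: {u1, u2}.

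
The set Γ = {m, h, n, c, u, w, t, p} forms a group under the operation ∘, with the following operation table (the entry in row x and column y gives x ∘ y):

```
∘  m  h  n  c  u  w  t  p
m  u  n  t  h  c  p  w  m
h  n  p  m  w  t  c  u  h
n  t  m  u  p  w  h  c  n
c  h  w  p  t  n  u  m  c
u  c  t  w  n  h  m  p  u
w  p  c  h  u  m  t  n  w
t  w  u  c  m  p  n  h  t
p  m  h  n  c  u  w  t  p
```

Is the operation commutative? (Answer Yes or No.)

Check whether the table is symmetric across its main diagonal.
Every entry (row x, col y) equals the entry (row y, col x), so Γ is abelian.

Yes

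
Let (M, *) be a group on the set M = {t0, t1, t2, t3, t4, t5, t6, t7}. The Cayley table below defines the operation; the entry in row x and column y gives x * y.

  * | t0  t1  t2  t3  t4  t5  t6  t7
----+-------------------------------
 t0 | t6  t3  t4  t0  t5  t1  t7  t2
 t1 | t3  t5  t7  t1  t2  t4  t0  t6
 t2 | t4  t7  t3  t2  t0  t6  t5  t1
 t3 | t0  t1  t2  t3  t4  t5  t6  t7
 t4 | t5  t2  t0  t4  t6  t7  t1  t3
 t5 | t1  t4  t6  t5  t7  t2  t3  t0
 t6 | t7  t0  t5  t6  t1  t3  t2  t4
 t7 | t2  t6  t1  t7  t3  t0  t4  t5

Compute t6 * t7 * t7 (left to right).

t3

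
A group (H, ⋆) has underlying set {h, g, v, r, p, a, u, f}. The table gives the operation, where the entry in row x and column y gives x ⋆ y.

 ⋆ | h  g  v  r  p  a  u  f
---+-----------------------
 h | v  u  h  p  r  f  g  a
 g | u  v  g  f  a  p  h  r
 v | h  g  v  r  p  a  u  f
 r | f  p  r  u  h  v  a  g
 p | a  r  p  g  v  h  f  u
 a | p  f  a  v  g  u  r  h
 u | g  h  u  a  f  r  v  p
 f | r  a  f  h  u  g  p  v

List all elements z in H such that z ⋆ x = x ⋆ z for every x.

An element z is central iff its row equals its column in the table.
For r: r ⋆ f = g ≠ h = f ⋆ r, so r ∉ Z.
Checking each element this way leaves Z(H) = {u, v}.

{u, v}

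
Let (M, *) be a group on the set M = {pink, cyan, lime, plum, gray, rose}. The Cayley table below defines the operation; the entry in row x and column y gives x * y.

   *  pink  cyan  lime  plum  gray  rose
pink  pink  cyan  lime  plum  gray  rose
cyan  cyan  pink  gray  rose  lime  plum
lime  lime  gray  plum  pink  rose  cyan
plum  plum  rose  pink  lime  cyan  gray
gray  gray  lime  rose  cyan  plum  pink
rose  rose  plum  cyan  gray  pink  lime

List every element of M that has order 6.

Identity is pink. Compute the order of each non-identity element by repeated multiplication:
  cyan: cyan → pink  (order 2)
  lime: lime → plum → pink  (order 3)
  plum: plum → lime → pink  (order 3)
  gray: gray → plum → cyan → lime → rose → pink  (order 6)
  rose: rose → lime → cyan → plum → gray → pink  (order 6)
Elements of order 6: {gray, rose}.

{gray, rose}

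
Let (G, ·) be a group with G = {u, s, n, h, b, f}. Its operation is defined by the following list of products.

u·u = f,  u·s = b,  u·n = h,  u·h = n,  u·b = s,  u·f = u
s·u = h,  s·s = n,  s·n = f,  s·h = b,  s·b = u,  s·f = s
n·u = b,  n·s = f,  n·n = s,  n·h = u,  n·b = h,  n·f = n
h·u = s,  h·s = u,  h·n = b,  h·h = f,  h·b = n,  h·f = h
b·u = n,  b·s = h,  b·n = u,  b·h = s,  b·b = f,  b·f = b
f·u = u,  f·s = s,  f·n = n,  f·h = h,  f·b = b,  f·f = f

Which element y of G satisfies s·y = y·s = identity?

n

First locate the identity: row f matches the header, so f is the identity.
Scan row s for f: s·n = f. Hence s^(-1) = n.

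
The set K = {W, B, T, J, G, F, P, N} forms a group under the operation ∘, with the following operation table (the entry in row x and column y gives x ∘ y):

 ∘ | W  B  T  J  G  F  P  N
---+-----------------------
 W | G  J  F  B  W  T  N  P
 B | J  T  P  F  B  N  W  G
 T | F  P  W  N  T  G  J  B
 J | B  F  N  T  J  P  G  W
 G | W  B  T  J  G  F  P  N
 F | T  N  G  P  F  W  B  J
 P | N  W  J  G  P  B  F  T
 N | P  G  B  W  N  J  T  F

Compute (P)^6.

T

P^1 = P
P^2 = P ∘ P = F
P^3 = F ∘ P = B
P^4 = B ∘ P = W
P^5 = W ∘ P = N
P^6 = N ∘ P = T
(Structurally, K here is isomorphic to the cyclic group Z_8.)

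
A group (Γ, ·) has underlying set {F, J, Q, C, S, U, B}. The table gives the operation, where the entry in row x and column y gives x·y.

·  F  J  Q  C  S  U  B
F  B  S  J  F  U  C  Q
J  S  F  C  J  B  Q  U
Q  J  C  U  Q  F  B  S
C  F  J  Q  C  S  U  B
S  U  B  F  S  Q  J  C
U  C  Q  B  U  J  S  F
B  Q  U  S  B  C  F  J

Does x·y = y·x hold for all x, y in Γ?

Check whether the table is symmetric across its main diagonal.
Every entry (row x, col y) equals the entry (row y, col x), so Γ is abelian.

Yes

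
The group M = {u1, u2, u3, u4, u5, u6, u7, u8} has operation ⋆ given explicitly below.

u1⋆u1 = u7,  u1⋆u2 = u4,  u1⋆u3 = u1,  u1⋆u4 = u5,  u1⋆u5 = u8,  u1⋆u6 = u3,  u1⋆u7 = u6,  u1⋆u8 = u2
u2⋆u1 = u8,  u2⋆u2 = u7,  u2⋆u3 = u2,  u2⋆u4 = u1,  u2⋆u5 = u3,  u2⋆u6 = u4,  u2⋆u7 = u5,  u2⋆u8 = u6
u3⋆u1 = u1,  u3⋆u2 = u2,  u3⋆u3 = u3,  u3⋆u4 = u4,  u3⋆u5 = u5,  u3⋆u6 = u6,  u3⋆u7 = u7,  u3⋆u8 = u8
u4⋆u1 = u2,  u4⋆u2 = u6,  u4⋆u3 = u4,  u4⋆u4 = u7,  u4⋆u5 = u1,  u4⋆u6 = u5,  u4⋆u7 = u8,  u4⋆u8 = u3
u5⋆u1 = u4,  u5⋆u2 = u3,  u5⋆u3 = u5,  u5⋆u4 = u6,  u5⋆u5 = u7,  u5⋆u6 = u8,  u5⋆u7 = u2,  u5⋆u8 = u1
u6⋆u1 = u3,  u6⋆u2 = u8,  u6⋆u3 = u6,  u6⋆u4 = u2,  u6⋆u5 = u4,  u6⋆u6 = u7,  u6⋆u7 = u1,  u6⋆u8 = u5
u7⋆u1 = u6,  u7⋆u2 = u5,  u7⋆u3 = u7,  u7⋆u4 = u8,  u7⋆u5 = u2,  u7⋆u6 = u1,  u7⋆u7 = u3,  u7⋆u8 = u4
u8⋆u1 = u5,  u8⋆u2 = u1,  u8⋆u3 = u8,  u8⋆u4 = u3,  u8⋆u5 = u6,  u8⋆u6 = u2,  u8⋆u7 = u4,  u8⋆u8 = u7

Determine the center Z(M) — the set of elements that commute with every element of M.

{u3, u7}

An element z is central iff its row equals its column in the table.
For u6: u6 ⋆ u8 = u5 ≠ u2 = u8 ⋆ u6, so u6 ∉ Z.
Checking each element this way leaves Z(M) = {u3, u7}.
(Structurally, M here is isomorphic to the quaternion group Q_8.)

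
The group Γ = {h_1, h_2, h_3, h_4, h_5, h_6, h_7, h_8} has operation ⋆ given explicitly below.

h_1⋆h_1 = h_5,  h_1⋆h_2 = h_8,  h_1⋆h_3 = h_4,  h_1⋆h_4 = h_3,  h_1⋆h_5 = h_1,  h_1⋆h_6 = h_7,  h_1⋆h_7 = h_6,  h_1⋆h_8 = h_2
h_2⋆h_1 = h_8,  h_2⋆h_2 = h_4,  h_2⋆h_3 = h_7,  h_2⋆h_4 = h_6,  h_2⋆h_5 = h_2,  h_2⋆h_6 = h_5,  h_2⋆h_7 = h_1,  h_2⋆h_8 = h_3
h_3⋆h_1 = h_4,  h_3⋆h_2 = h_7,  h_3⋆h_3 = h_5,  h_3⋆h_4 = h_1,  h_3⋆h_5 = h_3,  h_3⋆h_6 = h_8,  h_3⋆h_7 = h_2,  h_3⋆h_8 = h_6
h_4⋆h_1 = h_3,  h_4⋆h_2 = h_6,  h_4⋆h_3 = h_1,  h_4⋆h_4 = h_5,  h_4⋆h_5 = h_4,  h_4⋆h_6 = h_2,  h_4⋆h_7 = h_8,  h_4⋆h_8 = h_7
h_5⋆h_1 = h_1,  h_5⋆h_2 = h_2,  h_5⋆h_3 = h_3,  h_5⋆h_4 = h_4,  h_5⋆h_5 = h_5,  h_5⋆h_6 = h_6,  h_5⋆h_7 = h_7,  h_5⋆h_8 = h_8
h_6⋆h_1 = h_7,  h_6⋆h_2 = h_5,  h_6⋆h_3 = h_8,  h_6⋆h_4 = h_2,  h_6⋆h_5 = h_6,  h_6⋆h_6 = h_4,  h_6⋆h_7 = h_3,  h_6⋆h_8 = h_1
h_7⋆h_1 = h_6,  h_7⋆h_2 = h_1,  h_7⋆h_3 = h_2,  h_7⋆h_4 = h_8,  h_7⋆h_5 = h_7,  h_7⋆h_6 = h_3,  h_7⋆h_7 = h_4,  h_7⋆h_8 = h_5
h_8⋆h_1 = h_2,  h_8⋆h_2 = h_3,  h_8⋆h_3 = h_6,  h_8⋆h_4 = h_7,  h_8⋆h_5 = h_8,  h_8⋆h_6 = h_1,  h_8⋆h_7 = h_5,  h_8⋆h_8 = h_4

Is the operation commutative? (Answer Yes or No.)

Check whether the table is symmetric across its main diagonal.
Every entry (row x, col y) equals the entry (row y, col x), so Γ is abelian.

Yes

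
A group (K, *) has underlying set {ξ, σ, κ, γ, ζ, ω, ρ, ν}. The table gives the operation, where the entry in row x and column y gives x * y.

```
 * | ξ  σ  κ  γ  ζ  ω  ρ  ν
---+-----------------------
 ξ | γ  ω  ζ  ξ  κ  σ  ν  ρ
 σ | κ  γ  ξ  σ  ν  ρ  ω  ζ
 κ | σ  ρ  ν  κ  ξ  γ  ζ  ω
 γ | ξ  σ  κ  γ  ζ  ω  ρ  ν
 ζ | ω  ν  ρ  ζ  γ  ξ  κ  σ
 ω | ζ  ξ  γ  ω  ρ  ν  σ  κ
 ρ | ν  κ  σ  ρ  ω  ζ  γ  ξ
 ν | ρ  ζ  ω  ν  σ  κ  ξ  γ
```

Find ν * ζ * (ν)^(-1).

ζ

The identity is γ. In row ν, the entry γ sits in column ν, so ν^(-1) = ν.
ν * ζ = σ
σ * ν = ζ
(Structurally, K here is isomorphic to the dihedral group D_4.)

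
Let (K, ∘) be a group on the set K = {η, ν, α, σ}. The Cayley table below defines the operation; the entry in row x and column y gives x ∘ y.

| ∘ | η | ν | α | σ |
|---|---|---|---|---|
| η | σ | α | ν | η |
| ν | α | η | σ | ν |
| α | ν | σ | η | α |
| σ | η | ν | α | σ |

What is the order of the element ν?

The identity element is σ (its row matches the header).
ν^1 = ν
ν^2 = ν ∘ ν = η
ν^3 = η ∘ ν = α
ν^4 = α ∘ ν = σ
The first power of ν equal to the identity is ν^4, so ord(ν) = 4.

4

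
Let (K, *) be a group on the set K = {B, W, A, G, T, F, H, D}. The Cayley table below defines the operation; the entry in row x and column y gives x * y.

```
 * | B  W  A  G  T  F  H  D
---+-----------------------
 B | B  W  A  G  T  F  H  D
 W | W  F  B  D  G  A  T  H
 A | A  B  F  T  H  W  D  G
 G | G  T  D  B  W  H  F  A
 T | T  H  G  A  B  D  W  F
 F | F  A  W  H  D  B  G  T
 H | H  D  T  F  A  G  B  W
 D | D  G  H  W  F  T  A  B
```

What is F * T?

D

Read row F, column T: F * T = D.
(Structurally, K here is isomorphic to the dihedral group D_4.)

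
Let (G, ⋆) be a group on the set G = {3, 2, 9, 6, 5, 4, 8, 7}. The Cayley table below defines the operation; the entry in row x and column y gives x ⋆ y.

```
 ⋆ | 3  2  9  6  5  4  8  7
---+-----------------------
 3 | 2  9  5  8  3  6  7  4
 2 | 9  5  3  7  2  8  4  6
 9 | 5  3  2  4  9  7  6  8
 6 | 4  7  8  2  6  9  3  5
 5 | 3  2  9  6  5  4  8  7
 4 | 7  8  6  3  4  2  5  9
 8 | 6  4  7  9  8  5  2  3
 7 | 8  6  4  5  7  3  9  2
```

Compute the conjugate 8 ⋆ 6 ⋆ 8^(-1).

The identity is 5. In row 8, the entry 5 sits in column 4, so 8^(-1) = 4.
8 ⋆ 6 = 9
9 ⋆ 4 = 7

7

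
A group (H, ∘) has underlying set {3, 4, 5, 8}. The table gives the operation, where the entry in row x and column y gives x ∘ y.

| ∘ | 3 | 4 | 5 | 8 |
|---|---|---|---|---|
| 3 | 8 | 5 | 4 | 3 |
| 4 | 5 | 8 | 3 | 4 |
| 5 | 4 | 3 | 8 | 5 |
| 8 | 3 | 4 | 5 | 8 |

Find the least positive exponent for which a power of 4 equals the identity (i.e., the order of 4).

2

The identity element is 8 (its row matches the header).
4^1 = 4
4^2 = 4 ∘ 4 = 8
The first power of 4 equal to the identity is 4^2, so ord(4) = 2.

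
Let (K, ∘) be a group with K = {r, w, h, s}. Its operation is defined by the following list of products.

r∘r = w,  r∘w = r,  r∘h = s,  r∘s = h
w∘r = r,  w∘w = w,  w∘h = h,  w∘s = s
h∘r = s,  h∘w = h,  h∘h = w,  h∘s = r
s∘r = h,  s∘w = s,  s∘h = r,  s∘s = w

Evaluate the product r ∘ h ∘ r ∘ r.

s

r ∘ h = s
s ∘ r = h
h ∘ r = s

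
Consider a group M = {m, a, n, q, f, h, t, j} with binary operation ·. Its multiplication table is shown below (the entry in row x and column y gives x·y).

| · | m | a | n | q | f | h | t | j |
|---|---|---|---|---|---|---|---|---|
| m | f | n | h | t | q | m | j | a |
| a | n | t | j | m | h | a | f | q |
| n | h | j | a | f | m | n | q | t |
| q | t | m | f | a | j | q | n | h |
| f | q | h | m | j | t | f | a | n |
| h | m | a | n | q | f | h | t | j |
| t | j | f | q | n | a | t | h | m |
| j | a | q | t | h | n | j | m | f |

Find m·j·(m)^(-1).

j

The identity is h. In row m, the entry h sits in column n, so m^(-1) = n.
m·j = a
a·n = j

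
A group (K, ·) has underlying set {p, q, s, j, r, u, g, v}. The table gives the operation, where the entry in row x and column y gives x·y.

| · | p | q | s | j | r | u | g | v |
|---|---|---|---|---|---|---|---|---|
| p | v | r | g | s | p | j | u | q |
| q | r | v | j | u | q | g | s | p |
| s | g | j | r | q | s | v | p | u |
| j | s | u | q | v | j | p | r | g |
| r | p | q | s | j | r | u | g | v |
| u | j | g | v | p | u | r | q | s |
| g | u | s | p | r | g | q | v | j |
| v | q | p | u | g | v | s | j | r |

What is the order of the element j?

4

The identity element is r (its row matches the header).
j^1 = j
j^2 = j·j = v
j^3 = v·j = g
j^4 = g·j = r
The first power of j equal to the identity is j^4, so ord(j) = 4.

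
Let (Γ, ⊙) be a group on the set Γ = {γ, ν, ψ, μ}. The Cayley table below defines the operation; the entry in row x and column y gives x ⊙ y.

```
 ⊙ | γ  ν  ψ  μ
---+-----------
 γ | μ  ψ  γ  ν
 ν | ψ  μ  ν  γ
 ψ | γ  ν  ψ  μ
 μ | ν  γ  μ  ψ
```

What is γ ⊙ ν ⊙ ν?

γ ⊙ ν = ψ
ψ ⊙ ν = ν

ν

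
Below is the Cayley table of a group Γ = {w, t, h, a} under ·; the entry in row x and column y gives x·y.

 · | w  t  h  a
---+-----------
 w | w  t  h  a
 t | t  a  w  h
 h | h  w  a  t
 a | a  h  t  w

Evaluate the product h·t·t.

h·t = w
w·t = t

t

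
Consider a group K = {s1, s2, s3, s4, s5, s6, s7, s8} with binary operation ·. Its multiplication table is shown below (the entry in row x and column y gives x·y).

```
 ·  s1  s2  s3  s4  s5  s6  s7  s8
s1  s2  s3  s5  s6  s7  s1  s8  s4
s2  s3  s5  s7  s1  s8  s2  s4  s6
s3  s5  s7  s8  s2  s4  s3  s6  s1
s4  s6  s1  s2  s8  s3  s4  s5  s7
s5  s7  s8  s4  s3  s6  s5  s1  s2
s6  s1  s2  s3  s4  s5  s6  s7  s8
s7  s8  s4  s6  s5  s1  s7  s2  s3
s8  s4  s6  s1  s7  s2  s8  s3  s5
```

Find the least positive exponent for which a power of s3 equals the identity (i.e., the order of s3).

The identity element is s6 (its row matches the header).
s3^1 = s3
s3^2 = s3·s3 = s8
s3^3 = s8·s3 = s1
s3^4 = s1·s3 = s5
s3^5 = s5·s3 = s4
s3^6 = s4·s3 = s2
s3^7 = s2·s3 = s7
s3^8 = s7·s3 = s6
The first power of s3 equal to the identity is s3^8, so ord(s3) = 8.

8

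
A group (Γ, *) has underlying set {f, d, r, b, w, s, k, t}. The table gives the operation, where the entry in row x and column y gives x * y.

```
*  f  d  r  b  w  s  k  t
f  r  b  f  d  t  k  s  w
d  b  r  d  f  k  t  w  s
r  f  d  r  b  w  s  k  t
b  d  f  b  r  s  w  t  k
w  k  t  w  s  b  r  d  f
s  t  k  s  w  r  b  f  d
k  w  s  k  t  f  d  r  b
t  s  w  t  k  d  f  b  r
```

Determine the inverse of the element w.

First locate the identity: row r matches the header, so r is the identity.
Scan row w for r: w * s = r. Hence w^(-1) = s.
(Structurally, Γ here is isomorphic to the dihedral group D_4.)

s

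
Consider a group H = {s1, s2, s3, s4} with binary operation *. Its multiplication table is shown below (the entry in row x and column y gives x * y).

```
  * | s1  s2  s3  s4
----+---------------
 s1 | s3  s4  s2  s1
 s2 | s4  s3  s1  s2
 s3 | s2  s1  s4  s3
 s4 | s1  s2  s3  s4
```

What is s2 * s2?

s3

Read row s2, column s2: s2 * s2 = s3.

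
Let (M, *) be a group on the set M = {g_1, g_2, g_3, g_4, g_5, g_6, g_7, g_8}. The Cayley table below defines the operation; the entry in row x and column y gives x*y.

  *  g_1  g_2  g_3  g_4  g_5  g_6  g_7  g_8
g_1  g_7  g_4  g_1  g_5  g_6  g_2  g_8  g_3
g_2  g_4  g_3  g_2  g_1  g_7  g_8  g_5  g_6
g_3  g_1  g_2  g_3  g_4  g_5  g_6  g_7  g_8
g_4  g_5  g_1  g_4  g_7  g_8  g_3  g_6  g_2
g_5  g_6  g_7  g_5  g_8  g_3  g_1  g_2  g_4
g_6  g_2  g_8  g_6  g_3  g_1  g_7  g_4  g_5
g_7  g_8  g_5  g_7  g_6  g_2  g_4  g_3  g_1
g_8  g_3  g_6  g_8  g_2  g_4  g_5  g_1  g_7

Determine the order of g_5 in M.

2

The identity element is g_3 (its row matches the header).
g_5^1 = g_5
g_5^2 = g_5*g_5 = g_3
The first power of g_5 equal to the identity is g_5^2, so ord(g_5) = 2.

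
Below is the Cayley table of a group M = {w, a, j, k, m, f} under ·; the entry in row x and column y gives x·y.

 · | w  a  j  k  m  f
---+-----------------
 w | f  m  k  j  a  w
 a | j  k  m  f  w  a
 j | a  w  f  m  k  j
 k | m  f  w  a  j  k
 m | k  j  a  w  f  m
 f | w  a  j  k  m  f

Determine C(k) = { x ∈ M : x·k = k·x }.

{a, f, k}

Compare row k with column k entry by entry.
a·k = f = k·a, so a commutes with k.
m·k = w but k·m = j, so m does not.
Collecting the elements that commute with k: C(k) = {a, f, k}.
(Structurally, M here is isomorphic to the symmetric group S_3.)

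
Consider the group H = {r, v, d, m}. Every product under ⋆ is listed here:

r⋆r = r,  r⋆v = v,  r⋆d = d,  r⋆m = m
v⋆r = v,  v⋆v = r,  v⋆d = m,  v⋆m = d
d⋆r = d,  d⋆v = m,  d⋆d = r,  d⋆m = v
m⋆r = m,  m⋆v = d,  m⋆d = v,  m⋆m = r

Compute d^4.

d^1 = d
d^2 = d ⋆ d = r
d^3 = r ⋆ d = d
d^4 = d ⋆ d = r

r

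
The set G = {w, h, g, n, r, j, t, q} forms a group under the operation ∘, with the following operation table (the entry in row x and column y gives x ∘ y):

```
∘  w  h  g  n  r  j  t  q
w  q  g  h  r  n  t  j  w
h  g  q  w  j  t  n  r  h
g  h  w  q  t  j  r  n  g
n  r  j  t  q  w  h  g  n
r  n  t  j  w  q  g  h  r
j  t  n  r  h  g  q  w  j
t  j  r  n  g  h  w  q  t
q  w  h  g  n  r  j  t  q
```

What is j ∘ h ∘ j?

j ∘ h = n
n ∘ j = h

h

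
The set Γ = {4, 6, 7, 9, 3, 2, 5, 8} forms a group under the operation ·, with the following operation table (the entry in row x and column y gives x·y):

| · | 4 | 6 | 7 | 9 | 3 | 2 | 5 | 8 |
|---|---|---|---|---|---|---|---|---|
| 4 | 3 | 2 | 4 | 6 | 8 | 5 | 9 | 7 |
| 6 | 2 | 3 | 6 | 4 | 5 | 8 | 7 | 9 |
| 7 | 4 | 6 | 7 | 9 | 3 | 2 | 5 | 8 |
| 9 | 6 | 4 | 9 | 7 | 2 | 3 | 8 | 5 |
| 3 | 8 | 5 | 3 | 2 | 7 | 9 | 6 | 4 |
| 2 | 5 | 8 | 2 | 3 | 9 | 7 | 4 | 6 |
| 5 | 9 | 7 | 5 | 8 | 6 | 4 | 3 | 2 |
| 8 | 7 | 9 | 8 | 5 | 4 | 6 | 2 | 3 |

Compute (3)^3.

3^1 = 3
3^2 = 3·3 = 7
3^3 = 7·3 = 3
(Structurally, Γ here is isomorphic to Z_2 x Z_4.)

3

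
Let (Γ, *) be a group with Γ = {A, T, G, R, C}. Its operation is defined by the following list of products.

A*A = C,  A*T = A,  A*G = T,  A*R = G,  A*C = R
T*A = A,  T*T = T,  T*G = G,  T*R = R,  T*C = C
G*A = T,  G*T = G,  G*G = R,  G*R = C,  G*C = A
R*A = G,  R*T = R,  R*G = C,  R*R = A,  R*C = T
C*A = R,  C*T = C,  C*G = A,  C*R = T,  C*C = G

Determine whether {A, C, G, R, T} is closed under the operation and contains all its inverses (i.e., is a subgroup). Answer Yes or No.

Yes

{A, C, G, R, T} contains the identity T.
Checking products: every product of two elements of {A, C, G, R, T} (read from the table) lies in {A, C, G, R, T}, so the set is closed.
In a finite group, a nonempty closed subset is a subgroup. So {A, C, G, R, T} ≤ Γ.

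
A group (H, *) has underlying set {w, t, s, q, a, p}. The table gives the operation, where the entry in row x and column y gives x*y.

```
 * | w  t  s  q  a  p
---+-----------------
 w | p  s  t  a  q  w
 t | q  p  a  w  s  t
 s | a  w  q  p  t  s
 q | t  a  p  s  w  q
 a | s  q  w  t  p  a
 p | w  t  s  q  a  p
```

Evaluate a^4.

a^1 = a
a^2 = a*a = p
a^3 = p*a = a
a^4 = a*a = p

p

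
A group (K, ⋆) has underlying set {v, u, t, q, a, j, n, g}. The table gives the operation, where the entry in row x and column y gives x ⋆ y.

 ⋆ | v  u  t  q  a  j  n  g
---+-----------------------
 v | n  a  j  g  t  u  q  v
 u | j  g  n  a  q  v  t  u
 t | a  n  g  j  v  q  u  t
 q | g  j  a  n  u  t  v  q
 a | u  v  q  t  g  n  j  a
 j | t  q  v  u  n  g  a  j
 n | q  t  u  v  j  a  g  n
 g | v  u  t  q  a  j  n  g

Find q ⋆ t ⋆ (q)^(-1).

u

The identity is g. In row q, the entry g sits in column v, so q^(-1) = v.
q ⋆ t = a
a ⋆ v = u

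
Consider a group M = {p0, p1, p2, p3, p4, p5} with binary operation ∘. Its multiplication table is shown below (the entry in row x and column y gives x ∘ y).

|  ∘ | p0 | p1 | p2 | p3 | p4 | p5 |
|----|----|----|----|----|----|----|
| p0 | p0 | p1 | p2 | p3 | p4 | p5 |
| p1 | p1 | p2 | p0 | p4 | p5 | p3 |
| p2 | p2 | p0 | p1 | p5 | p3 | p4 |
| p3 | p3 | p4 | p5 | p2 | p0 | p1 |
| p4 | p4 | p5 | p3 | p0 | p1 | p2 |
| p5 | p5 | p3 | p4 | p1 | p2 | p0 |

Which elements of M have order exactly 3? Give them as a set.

Identity is p0. Compute the order of each non-identity element by repeated multiplication:
  p1: p1 → p2 → p0  (order 3)
  p2: p2 → p1 → p0  (order 3)
  p3: p3 → p2 → p5 → p1 → p4 → p0  (order 6)
  p4: p4 → p1 → p5 → p2 → p3 → p0  (order 6)
  p5: p5 → p0  (order 2)
Elements of order 3: {p1, p2}.
(Structurally, M here is isomorphic to the cyclic group Z_6.)

{p1, p2}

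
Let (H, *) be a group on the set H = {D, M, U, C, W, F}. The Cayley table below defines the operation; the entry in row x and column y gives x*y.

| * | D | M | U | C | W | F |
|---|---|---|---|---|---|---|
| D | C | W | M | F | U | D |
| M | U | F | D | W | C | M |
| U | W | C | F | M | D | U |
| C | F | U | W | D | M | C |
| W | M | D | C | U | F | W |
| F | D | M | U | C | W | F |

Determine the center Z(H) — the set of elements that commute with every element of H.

{F}

An element z is central iff its row equals its column in the table.
For W: W*D = M ≠ U = D*W, so W ∉ Z.
Checking each element this way leaves Z(H) = {F}.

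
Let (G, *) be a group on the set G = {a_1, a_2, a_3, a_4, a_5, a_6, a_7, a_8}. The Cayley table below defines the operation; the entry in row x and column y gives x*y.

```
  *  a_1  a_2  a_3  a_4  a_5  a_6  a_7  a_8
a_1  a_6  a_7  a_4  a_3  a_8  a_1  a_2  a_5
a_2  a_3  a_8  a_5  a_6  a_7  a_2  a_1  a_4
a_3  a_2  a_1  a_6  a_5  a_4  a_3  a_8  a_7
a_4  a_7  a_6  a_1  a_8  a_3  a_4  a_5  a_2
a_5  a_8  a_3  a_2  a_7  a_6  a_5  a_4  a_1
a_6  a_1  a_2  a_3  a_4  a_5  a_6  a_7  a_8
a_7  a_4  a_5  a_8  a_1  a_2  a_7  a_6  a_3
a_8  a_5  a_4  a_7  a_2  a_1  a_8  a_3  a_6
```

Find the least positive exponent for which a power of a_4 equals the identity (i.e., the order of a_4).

4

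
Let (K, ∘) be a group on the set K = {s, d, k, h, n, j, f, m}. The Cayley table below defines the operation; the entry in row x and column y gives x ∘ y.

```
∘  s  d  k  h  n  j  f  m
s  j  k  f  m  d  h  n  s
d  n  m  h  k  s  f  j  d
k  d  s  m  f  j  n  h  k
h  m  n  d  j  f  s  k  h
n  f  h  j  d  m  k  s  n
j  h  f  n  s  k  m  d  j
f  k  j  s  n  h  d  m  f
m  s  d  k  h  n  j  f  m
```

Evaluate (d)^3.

d^1 = d
d^2 = d ∘ d = m
d^3 = m ∘ d = d

d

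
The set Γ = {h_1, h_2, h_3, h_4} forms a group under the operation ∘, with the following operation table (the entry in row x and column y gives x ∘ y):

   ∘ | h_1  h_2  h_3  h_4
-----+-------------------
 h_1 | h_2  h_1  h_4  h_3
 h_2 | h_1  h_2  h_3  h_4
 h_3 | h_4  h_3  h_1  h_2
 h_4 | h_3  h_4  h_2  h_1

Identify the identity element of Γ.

The identity e satisfies e ∘ x = x for all x, so its row in the table reproduces the column headers.
Row h_2 reads: h_1, h_2, h_3, h_4 — exactly the header order. So h_2 is the identity.

h_2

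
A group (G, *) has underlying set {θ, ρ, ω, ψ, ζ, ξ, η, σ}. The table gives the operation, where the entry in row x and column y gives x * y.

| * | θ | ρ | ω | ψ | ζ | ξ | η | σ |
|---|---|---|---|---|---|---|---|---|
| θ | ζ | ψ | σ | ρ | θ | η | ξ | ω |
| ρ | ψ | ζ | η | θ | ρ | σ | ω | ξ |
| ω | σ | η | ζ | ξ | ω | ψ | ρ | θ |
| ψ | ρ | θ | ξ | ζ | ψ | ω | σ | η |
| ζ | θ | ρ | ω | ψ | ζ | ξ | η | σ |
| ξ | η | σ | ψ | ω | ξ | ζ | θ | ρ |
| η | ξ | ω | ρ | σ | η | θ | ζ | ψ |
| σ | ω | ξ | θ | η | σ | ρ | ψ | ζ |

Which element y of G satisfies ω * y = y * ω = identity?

First locate the identity: row ζ matches the header, so ζ is the identity.
Scan row ω for ζ: ω * ω = ζ. Hence ω^(-1) = ω.
(Structurally, G here is isomorphic to the elementary abelian group (Z_2)^3.)

ω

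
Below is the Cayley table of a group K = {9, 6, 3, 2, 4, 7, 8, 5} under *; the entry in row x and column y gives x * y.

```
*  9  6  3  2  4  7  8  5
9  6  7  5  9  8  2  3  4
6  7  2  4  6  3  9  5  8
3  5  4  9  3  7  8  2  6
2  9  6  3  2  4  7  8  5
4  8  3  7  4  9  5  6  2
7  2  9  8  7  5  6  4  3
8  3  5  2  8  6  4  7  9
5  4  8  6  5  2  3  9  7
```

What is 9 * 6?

7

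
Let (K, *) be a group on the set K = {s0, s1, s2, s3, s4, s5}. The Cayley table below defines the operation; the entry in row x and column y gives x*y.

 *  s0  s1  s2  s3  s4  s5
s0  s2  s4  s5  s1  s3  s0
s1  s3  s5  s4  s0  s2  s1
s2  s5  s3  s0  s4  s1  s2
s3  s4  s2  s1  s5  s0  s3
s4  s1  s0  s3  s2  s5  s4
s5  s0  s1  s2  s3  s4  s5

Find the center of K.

{s5}

An element z is central iff its row equals its column in the table.
For s1: s1*s0 = s3 ≠ s4 = s0*s1, so s1 ∉ Z.
Checking each element this way leaves Z(K) = {s5}.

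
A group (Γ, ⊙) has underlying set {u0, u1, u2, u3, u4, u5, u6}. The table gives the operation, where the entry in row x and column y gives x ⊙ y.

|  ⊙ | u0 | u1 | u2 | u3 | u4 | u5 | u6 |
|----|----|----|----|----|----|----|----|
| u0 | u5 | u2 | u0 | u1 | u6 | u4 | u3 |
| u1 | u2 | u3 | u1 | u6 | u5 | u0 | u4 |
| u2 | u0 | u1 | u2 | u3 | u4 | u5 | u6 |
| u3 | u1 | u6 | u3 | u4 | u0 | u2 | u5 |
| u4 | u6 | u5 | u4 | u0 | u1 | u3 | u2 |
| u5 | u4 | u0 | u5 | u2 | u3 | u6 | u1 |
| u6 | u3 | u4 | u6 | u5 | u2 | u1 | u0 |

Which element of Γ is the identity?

u2

The identity e satisfies e ⊙ x = x for all x, so its row in the table reproduces the column headers.
Row u2 reads: u0, u1, u2, u3, u4, u5, u6 — exactly the header order. So u2 is the identity.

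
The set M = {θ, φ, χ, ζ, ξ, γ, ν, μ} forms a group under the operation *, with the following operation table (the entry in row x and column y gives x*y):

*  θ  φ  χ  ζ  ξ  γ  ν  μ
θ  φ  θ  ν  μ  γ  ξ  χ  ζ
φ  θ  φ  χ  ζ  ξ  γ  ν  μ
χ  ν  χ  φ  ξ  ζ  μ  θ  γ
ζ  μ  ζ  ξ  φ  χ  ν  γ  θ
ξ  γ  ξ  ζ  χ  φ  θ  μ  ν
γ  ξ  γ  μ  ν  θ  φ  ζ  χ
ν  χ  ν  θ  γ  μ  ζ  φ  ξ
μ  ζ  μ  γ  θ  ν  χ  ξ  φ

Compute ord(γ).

The identity element is φ (its row matches the header).
γ^1 = γ
γ^2 = γ*γ = φ
The first power of γ equal to the identity is γ^2, so ord(γ) = 2.

2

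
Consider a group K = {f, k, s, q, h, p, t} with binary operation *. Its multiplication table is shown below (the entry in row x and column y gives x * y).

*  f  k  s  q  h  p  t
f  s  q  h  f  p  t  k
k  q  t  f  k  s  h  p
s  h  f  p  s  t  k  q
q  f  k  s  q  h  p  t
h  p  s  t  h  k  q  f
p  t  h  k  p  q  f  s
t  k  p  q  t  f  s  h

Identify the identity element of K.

The identity e satisfies e * x = x for all x, so its row in the table reproduces the column headers.
Row q reads: f, k, s, q, h, p, t — exactly the header order. So q is the identity.

q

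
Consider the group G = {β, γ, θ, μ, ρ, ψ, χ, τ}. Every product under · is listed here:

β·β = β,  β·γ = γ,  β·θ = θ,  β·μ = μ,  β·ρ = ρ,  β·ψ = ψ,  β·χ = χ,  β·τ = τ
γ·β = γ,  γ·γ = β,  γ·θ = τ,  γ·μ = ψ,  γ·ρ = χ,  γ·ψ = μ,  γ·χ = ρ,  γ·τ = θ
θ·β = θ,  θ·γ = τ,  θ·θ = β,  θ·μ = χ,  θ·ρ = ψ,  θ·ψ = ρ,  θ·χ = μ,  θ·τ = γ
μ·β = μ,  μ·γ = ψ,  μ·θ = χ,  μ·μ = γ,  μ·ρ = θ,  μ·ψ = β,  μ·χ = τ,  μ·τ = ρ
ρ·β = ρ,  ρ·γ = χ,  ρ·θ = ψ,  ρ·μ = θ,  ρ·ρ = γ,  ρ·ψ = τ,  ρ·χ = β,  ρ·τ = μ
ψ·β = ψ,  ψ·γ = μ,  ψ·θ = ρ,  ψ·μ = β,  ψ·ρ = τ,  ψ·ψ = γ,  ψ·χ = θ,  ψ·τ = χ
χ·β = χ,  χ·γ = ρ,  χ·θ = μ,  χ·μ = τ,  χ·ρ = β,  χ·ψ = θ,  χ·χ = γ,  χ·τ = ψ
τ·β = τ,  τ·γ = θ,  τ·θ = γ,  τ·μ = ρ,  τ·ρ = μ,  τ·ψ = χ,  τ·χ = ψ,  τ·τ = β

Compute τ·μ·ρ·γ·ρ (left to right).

ρ

τ·μ = ρ
ρ·ρ = γ
γ·γ = β
β·ρ = ρ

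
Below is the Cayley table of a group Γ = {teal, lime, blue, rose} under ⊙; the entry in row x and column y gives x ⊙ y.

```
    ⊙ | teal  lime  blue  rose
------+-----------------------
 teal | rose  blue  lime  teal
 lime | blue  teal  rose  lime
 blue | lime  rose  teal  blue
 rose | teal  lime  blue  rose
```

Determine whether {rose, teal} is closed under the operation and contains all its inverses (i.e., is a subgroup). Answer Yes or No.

{rose, teal} contains the identity rose.
Checking products: every product of two elements of {rose, teal} (read from the table) lies in {rose, teal}, so the set is closed.
In a finite group, a nonempty closed subset is a subgroup. So {rose, teal} ≤ Γ.

Yes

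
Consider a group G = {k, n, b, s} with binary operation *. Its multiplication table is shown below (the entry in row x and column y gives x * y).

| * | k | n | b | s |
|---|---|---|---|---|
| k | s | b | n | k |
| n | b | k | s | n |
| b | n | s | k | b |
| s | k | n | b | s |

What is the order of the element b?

The identity element is s (its row matches the header).
b^1 = b
b^2 = b * b = k
b^3 = k * b = n
b^4 = n * b = s
The first power of b equal to the identity is b^4, so ord(b) = 4.
(Structurally, G here is isomorphic to the cyclic group Z_4.)

4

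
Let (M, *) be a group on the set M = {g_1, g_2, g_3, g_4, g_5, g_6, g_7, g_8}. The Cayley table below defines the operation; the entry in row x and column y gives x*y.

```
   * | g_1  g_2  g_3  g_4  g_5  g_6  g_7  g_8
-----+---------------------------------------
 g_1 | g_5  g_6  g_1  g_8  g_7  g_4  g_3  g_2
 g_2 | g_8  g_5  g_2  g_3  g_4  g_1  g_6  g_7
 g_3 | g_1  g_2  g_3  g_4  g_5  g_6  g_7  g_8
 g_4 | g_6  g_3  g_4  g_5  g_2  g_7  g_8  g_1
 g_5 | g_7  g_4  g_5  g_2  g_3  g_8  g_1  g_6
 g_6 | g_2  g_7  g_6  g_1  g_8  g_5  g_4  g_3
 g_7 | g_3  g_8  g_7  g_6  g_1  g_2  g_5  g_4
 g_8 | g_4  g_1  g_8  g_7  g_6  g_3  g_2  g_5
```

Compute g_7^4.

g_3

g_7^1 = g_7
g_7^2 = g_7*g_7 = g_5
g_7^3 = g_5*g_7 = g_1
g_7^4 = g_1*g_7 = g_3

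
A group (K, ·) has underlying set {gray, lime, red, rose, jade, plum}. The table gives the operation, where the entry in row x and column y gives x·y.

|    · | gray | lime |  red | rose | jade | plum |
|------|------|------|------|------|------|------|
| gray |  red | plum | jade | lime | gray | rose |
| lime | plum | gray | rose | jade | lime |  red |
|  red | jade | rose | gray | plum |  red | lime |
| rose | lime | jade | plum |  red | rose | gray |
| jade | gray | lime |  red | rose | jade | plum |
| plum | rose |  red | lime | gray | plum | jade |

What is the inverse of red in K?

First locate the identity: row jade matches the header, so jade is the identity.
Scan row red for jade: red·gray = jade. Hence red^(-1) = gray.

gray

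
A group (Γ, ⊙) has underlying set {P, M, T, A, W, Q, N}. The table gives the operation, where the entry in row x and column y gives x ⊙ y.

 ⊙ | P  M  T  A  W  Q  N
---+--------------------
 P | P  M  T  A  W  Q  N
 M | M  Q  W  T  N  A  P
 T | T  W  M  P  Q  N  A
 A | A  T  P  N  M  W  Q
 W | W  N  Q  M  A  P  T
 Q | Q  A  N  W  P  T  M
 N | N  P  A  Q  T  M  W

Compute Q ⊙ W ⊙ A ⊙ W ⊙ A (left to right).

T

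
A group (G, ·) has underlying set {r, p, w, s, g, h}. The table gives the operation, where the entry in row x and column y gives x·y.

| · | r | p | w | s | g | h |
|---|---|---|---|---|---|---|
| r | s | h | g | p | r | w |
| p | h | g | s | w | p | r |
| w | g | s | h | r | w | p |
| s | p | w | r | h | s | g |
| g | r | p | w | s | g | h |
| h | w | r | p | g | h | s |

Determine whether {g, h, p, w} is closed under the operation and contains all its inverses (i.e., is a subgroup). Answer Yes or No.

No

p·h = r, which is not in {g, h, p, w}.
The subset is not closed under ·, so it is not a subgroup.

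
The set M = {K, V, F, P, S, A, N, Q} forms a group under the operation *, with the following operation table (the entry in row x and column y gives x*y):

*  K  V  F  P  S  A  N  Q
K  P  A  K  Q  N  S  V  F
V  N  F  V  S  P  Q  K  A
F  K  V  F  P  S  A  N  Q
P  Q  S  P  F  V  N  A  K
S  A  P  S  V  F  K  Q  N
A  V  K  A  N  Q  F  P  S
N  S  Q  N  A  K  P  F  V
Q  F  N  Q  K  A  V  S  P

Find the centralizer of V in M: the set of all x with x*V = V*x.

Compare row V with column V entry by entry.
S*V = P = V*S, so S commutes with V.
Q*V = N but V*Q = A, so Q does not.
Collecting the elements that commute with V: C(V) = {F, P, S, V}.

{F, P, S, V}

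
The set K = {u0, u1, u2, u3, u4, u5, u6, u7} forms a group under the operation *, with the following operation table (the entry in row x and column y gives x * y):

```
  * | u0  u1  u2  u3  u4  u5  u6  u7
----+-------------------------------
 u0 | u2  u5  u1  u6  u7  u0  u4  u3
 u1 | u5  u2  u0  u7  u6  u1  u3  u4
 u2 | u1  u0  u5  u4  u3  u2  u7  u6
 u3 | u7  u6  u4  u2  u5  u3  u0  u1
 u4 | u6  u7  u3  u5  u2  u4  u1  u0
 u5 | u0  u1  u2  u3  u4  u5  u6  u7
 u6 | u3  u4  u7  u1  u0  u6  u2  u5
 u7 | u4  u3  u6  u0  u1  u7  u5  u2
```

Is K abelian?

No

u1 * u6 = u3 but u6 * u1 = u4.
Since u1 and u6 do not commute, K is not abelian.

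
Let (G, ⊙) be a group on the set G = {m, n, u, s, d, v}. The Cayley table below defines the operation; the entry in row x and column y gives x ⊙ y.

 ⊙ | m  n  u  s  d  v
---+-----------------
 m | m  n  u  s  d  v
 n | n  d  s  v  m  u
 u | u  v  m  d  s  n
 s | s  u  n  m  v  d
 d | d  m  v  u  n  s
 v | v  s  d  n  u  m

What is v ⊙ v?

m

Read row v, column v: v ⊙ v = m.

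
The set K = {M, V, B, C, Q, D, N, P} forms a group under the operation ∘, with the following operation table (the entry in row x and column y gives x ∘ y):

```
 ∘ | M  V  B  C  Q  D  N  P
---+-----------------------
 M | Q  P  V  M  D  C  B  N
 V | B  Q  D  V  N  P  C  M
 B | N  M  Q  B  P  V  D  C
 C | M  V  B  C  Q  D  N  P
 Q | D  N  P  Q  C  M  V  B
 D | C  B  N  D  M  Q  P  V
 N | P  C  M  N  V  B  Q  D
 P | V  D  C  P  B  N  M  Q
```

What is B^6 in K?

Q

B^1 = B
B^2 = B ∘ B = Q
B^3 = Q ∘ B = P
B^4 = P ∘ B = C
B^5 = C ∘ B = B
B^6 = B ∘ B = Q
(Structurally, K here is isomorphic to the quaternion group Q_8.)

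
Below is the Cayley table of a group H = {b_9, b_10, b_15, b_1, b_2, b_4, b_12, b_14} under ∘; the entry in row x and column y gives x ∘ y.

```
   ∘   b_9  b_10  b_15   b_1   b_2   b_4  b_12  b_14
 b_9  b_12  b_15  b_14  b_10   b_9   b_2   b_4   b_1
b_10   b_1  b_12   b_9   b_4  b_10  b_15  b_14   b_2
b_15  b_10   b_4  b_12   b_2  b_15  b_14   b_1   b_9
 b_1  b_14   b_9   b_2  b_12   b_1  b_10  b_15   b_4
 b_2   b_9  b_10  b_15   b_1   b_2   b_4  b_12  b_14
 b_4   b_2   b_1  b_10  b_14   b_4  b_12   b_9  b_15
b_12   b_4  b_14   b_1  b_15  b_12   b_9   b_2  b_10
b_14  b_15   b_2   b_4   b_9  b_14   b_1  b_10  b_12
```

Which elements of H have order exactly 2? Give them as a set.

{b_12}

Identity is b_2. Compute the order of each non-identity element by repeated multiplication:
  b_9: b_9 → b_12 → b_4 → b_2  (order 4)
  b_10: b_10 → b_12 → b_14 → b_2  (order 4)
  b_15: b_15 → b_12 → b_1 → b_2  (order 4)
  b_1: b_1 → b_12 → b_15 → b_2  (order 4)
  b_4: b_4 → b_12 → b_9 → b_2  (order 4)
  b_12: b_12 → b_2  (order 2)
  b_14: b_14 → b_12 → b_10 → b_2  (order 4)
Elements of order 2: {b_12}.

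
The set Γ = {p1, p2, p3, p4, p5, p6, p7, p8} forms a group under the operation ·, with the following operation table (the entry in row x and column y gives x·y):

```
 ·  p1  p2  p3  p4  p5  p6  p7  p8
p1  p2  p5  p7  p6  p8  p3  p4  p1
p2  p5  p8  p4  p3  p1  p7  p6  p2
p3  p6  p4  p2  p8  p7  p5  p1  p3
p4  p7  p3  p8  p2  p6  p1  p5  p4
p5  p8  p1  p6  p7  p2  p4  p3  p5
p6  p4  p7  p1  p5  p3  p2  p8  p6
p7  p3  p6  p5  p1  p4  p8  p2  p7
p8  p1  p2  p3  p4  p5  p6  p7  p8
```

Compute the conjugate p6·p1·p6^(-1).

p5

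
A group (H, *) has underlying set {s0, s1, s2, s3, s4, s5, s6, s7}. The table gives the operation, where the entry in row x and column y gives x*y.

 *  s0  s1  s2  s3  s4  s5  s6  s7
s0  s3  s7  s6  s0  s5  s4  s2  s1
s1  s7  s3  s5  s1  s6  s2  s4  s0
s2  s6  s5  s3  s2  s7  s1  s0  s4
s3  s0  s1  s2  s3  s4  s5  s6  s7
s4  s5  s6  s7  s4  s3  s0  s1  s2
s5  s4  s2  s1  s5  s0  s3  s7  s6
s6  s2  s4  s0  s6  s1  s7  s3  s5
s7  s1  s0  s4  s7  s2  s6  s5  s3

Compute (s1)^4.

s3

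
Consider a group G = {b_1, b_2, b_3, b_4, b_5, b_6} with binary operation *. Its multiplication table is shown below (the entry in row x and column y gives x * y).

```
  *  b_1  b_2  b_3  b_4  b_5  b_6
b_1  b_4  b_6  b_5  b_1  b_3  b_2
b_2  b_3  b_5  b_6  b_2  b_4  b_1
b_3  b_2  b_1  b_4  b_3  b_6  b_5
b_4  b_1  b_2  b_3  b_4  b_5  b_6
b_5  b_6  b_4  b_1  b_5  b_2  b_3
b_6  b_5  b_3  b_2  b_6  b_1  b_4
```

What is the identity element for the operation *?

b_4

The identity e satisfies e * x = x for all x, so its row in the table reproduces the column headers.
Row b_4 reads: b_1, b_2, b_3, b_4, b_5, b_6 — exactly the header order. So b_4 is the identity.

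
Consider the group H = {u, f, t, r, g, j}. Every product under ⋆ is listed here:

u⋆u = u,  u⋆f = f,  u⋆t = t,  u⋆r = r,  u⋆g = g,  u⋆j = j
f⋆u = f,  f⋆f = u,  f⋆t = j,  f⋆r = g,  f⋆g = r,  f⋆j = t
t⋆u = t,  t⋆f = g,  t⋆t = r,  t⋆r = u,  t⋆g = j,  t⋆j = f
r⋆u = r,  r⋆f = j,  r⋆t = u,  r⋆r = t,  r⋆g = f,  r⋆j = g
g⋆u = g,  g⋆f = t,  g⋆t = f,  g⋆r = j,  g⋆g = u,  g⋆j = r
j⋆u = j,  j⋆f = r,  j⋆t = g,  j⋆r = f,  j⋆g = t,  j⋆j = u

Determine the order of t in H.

The identity element is u (its row matches the header).
t^1 = t
t^2 = t ⋆ t = r
t^3 = r ⋆ t = u
The first power of t equal to the identity is t^3, so ord(t) = 3.
(Structurally, H here is isomorphic to the symmetric group S_3.)

3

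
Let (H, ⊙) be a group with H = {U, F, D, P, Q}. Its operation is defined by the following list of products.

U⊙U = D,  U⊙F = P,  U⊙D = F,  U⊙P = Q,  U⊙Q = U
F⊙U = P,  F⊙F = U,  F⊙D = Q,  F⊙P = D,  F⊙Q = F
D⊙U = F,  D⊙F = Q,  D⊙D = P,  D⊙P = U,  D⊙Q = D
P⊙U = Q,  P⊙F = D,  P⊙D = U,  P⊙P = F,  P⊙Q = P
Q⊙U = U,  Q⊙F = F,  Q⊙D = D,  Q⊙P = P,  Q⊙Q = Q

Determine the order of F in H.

5

The identity element is Q (its row matches the header).
F^1 = F
F^2 = F ⊙ F = U
F^3 = U ⊙ F = P
F^4 = P ⊙ F = D
F^5 = D ⊙ F = Q
The first power of F equal to the identity is F^5, so ord(F) = 5.
(Structurally, H here is isomorphic to the cyclic group Z_5.)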